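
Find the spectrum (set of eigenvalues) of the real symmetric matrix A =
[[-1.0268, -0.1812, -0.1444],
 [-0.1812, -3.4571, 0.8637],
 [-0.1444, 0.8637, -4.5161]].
sigma(A) ≈ {-5, -3, -1}

A is real symmetric, so its spectrum consists of real eigenvalues. Expanding the characteristic polynomial of the displayed matrix gives
  det(λ I - A) = p(λ) = λ^3 + (9)λ^2 + (23)λ + (15).
Solving p(λ) = 0 yields eigenvalues ≈ -5, -3, -1. (A is shown rounded to 4 decimals, so these recover the underlying integer eigenvalues to within that precision.)
Verification: the trace of A = -9 equals the sum of eigenvalues -9, and det(A) ≈ -14.9995 matches the eigenvalue product -15.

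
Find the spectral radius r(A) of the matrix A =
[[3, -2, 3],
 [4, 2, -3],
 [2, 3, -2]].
r(A) ≈ 3.6812

The eigenvalues of A are the roots of its characteristic polynomial. With M = A (coefficients from the trace, the sum of principal 2x2 minors, and det A):
  p(λ) = det(λ I - M) = λ^3 - 3λ^2 + 7λ - 35.
No integer candidate from the rational root theorem (±divisors of 35) is a root, so the roots are irrational. The cubic discriminant is Δ = -24556 < 0, so there is one real root and a complex-conjugate pair. p(3) = -14 and p(4) = 9 have opposite signs, so a root lies in (3, 4); Newton's method refines it to λ ≈ 3.6812. Dividing out (λ - (3.6812)) leaves approximately λ^2 + 0.6812λ + 9.5077. For λ^2 + 0.6812λ + 9.5077 the discriminant is -37.5668. It is negative, so the remaining roots are the complex-conjugate pair λ ≈ -0.3406 ± 3.0646i. Their product equals the constant term, so |λ|^2 ≈ 9.5077 and |λ| ≈ 3.0835.
Thus the eigenvalues (to 4 decimals) are 3.6812 (modulus 3.6812); -0.3406 ± 3.0646i (modulus 3.0835). The spectral radius is the largest modulus: r(A) ≈ 3.6812. (Cross-check: r(A) ≤ ||A||_2 ≈ 6.6889; equality holds whenever A is normal, though it can also hold for some non-normal A.)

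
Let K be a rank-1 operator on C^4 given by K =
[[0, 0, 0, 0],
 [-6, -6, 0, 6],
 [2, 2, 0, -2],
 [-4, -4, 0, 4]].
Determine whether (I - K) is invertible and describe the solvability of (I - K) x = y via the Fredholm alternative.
(I - K) is invertible (det(I - K) = 3 ≠ 0), so for every y in C^4 the equation (I - K) x = y has a unique solution.

K has rank 1, so it is an outer product K = u v^T: every row of K is a multiple of one row vector. Reading off the entries, u = (0, -3, 1, -2) and v = (2, 2, 0, -2) (row i of K equals u_i·v^T). A rank-one matrix u v^T satisfies K u = u (v·u) and kills the (3)-dimensional subspace v^⊥, so its characteristic polynomial is lambda^3 (lambda - v·u) with v·u = tr K = -2. Hence the eigenvalues of I - K are 1 (multiplicity 3) and 1 - (-2) = 3, so det(I - K) = 3. (Direct check: I - K =
[[1, 0, 0, 0],
 [6, 7, 0, -6],
 [-2, -2, 1, 2],
 [4, 4, 0, -3]]
has determinant 3.) The finite-dimensional Fredholm alternative says: either (I - K) is invertible, or ker(I - K) ≠ {0} and then range(I - K) = ker((I - K)^*)^⊥, with dim ker(I - K) = dim ker((I - K)^*). Since det(I - K) ≠ 0, 1 is not an eigenvalue of K and ker(I - K) = {0}, so we are in the first case: for every y there is a unique x = (I - K)^(-1) y. Explicitly, by the Sherman–Morrison formula, (I - u v^T)^(-1) = I + u v^T/(1 - v·u), i.e. (I - K)^(-1) = I + K/(3).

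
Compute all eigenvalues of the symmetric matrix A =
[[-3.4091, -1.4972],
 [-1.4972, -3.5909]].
sigma(A) ≈ {-5, -2}

A is real symmetric, so its spectrum consists of real eigenvalues. Expanding the characteristic polynomial of the displayed matrix gives
  det(λ I - A) = p(λ) = λ^2 + (7)λ + (10).
Solving p(λ) = 0 yields eigenvalues ≈ -5, -2. (A is shown rounded to 4 decimals, so these recover the underlying integer eigenvalues to within that precision.)
Verification: the trace of A = -7 equals the sum of eigenvalues -7, and det(A) ≈ 10.0001 matches the eigenvalue product 10.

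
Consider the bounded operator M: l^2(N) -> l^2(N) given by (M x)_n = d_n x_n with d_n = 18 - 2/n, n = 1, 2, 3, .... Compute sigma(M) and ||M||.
sigma(M) = {18 - 2/n : n ≥ 1} ∪ {18}; ||M|| = 18

A bounded diagonal operator on l^2 with diagonal entries d_n has spectrum equal to the closure of {d_n : n ≥ 1}: every d_n is an eigenvalue (with eigenvector e_n), so {d_n} ⊂ sigma(M); the spectrum is closed, so its closure is too; and for lambda not in the closure, (M - lambda I) has bounded inverse (the diagonal entries 1/(d_n - lambda) are bounded). For our sequence d_n = 18 - 2/n, n = 1, 2, 3, ...:
  - {d_n} = {18 - 2/n : n ≥ 1}; the only limit point is 18
  - closure = {18 - 2/n : n ≥ 1} ∪ {18}
For the norm: a diagonal operator has ||M|| = sup_n |d_n|. Here d_n = 18 - 2/n increases monotonically from d_1 = 16 toward 18, with all terms in [16, 18); so sup_n |d_n| = 18 (the supremum is the limit, not attained). So ||M|| = 18.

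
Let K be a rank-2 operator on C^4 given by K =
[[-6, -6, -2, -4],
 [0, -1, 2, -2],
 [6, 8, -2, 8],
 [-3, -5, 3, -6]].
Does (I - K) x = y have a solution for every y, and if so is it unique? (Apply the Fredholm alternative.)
(I - K) is invertible (det(I - K) = 40 ≠ 0), so for every y in C^4 the equation (I - K) x = y has a unique solution.

K has rank 2 and factors as K = U V^T = u1 v1^T + u2 v2^T with u1 = (2, 0, -2, 1), v1 = (-3, -3, -1, -2), u2 = (0, 1, -2, 2), v2 = (0, -1, 2, -2) (multiplying out reproduces the displayed K). The nonzero eigenvalues of U V^T coincide with those of the 2 x 2 matrix G = V^T U = [[v1·u1, v1·u2], [v2·u1, v2·u2]] = [[-6, -5], [-6, -9]], and by the Sylvester determinant identity det(I_4 - U V^T) = det(I_2 - V^T U) = det([[7, 5], [6, 10]]) = (7)(10) - (5)(6) = 40. (Direct check: I - K =
[[7, 6, 2, 4],
 [0, 2, -2, 2],
 [-6, -8, 3, -8],
 [3, 5, -3, 7]]
has determinant 40.) The finite-dimensional Fredholm alternative says: either (I - K) is invertible, or ker(I - K) ≠ {0} and then range(I - K) = ker((I - K)^*)^⊥, with dim ker(I - K) = dim ker((I - K)^*). Since det(I - K) ≠ 0, 1 is not an eigenvalue of K and ker(I - K) = {0}, so we are in the first case: for every y there is a unique x = (I - K)^(-1) y. (Explicitly, by the Woodbury identity, (I - U V^T)^(-1) = I + U (I_2 - G)^(-1) V^T.)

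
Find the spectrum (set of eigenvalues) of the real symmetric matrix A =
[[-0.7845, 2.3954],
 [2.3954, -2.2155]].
sigma(A) ≈ {-4, 1}

A is real symmetric, so its spectrum consists of real eigenvalues. Expanding the characteristic polynomial of the displayed matrix gives
  det(λ I - A) = p(λ) = λ^2 + (3)λ + (-4).
Solving p(λ) = 0 yields eigenvalues ≈ -4, 1. (A is shown rounded to 4 decimals, so these recover the underlying integer eigenvalues to within that precision.)
Verification: the trace of A = -3 equals the sum of eigenvalues -3, and det(A) ≈ -3.9999 matches the eigenvalue product -4.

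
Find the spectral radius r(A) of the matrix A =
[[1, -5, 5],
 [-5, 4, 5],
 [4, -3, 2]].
r(A) = 6

The eigenvalues of A are the roots of its characteristic polynomial. With M = A (coefficients from the trace, the sum of principal 2x2 minors, and det A):
  p(λ) = det(λ I - M) = λ^3 - 7λ^2 - 16λ + 132.
By the rational root theorem any rational root is an integer divisor of 132. Testing λ = 6: p(6) = 216 - 252 - 96 + 132 = 0, so λ = 6 is a root. Dividing out (λ - 6) leaves p(λ) = (λ - 6)(λ^2 - λ - 22). For λ^2 - λ - 22 the discriminant is 89. It is nonnegative but not a perfect square, so the roots are real and irrational: λ = (1 ± sqrt(89))/2 ≈ 5.217, -4.217.
Thus the eigenvalues (to 4 decimals) are 5.217 (modulus 5.217); -4.217 (modulus 4.217); 6 (modulus 6). The spectral radius is the largest modulus: r(A) = 6. (Cross-check: r(A) ≤ ||A||_2 ≈ 9.1223; equality holds whenever A is normal, though it can also hold for some non-normal A.)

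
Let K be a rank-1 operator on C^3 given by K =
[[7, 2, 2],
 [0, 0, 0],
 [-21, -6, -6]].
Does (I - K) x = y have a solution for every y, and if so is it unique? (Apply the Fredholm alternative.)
(I - K) is singular (det(I - K) = 0, i.e. 1 ∈ sigma(K)). (I - K) x = y is solvable iff y ⊥ ker((I - K)^*) = span{(7, 2, 2)}, i.e. iff 7y_1 + 2y_2 + 2y_3 = 0. When solvable, the solutions are x = y + c·(1, 0, -3), c arbitrary (ker(I - K) = span{(1, 0, -3)}, dimension 1).

K has rank 1, so it is an outer product K = u v^T: every row of K is a multiple of one row vector. Reading off the entries, u = (1, 0, -3) and v = (7, 2, 2) (row i of K equals u_i·v^T). A rank-one matrix u v^T satisfies K u = u (v·u) and kills the (2)-dimensional subspace v^⊥, so its characteristic polynomial is lambda^2 (lambda - v·u) with v·u = tr K = 1. Hence the eigenvalues of I - K are 1 (multiplicity 2) and 1 - (1) = 0, so det(I - K) = 0. (Direct check: I - K =
[[-6, -2, -2],
 [0, 1, 0],
 [21, 6, 7]]
has determinant 0.) So 1 is an eigenvalue of K and (I - K) is not invertible. The finite-dimensional Fredholm alternative says: either (I - K) is invertible, or ker(I - K) ≠ {0} and then range(I - K) = ker((I - K)^*)^⊥, with dim ker(I - K) = dim ker((I - K)^*). We are in the second case, so we need both kernels. Kernel of I - K: (I - K) u = u - u (v·u) = u - u = 0, so ker(I - K) = span{u} = span{(1, 0, -3)} (it is exactly 1-dimensional because rank(I - K) = 2). Kernel of the adjoint: K is real, so (I - K)^* = I - K^T = I - v u^T, and (I - v u^T) v = v - v (u·v) = 0; hence ker((I - K)^*) = span{v} = span{(7, 2, 2)}. Therefore (I - K) x = y is solvable iff <y, v> = 0, i.e. iff 7y_1 + 2y_2 + 2y_3 = 0. When this holds, K y = u (v·y) = 0, so (I - K) y = y and x = y is a particular solution; the full solution set is the line x = y + c·u = y + c·(1, 0, -3), c ∈ C.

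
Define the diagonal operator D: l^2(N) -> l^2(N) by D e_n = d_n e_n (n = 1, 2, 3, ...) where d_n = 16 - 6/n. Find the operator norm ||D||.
||D|| = 16

For a diagonal operator on l^2 with entries d_n, ||D|| = sup_n |d_n|. Here d_1 = 10, d_2 = 13, ..., and d_n = 16 - 6/n increases monotonically toward 16. All terms lie in [10, 16), so |d_n| = d_n and the supremum is the limit 16, which is not attained by any individual d_n. Hence ||D|| = 16.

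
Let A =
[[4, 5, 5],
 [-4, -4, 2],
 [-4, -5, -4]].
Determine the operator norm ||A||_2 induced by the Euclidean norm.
||A||_2 ≈ 11.7066 (= sqrt(largest eigenvalue of A^T A))

||A||_2 = sigma_max(A) = sqrt(lambda_max(A^T A)). Form the symmetric matrix M = A^T A =
[[48, 56, 28],
 [56, 66, 37],
 [28, 37, 45]].
Its characteristic polynomial (trace, sum of principal 2x2 minors, determinant of M give the coefficients) is
  p(λ) = det(λ I - M) = λ^3 - 159λ^2 + 3009λ - 16.
No integer candidate from the rational root theorem (±divisors of 16) is a root, so the roots are irrational. The cubic discriminant is Δ = 119801824605 > 0, so there are three distinct real roots. p(0) = -16 and p(1) = 2835 have opposite signs, so a root lies in (0, 1); Newton's method refines it to λ ≈ 0.0053. p(21) = 2315 and p(22) = -126 have opposite signs, so a root lies in (21, 22); Newton's method refines it to λ ≈ 21.9502. p(137) = -701 and p(138) = 15302 have opposite signs, so a root lies in (137, 138); Newton's method refines it to λ ≈ 137.0445. Check (Vieta): the three roots sum to 159, matching tr M = 159.
So the eigenvalues of A^T A are ≈ 0.0053, 21.9502, 137.0445 (all ≥ 0, as they must be for A^T A). The largest is λ_max ≈ 137.0445, hence ||A||_2 = sqrt(λ_max) ≈ 11.7066.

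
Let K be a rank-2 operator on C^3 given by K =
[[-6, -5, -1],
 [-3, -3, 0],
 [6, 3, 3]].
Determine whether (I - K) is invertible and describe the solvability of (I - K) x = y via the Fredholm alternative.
(I - K) is invertible (det(I - K) = -11 ≠ 0), so for every y in C^3 the equation (I - K) x = y has a unique solution.

K has rank 2 and factors as K = U V^T = u1 v1^T + u2 v2^T with u1 = (-1, 0, 3), v1 = (3, 2, 1), u2 = (-3, -3, -3), v2 = (1, 1, 0) (multiplying out reproduces the displayed K). The nonzero eigenvalues of U V^T coincide with those of the 2 x 2 matrix G = V^T U = [[v1·u1, v1·u2], [v2·u1, v2·u2]] = [[0, -18], [-1, -6]], and by the Sylvester determinant identity det(I_3 - U V^T) = det(I_2 - V^T U) = det([[1, 18], [1, 7]]) = (1)(7) - (18)(1) = -11. (Direct check: I - K =
[[7, 5, 1],
 [3, 4, 0],
 [-6, -3, -2]]
has determinant -11.) The finite-dimensional Fredholm alternative says: either (I - K) is invertible, or ker(I - K) ≠ {0} and then range(I - K) = ker((I - K)^*)^⊥, with dim ker(I - K) = dim ker((I - K)^*). Since det(I - K) ≠ 0, 1 is not an eigenvalue of K and ker(I - K) = {0}, so we are in the first case: for every y there is a unique x = (I - K)^(-1) y. (Explicitly, by the Woodbury identity, (I - U V^T)^(-1) = I + U (I_2 - G)^(-1) V^T.)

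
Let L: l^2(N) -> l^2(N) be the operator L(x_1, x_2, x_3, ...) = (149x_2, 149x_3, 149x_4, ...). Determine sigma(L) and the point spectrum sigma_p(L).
sigma(L) = closed disk {z in C : |z| ≤ 149}; sigma_p(L) = open disk {z in C : |z| < 149}

Note L = 149·V where V is the unit left shift (V x)_k = x_{k+1}; so sigma(L) = 149·sigma(V) and ||L|| = 149||V||. ||L x||^2 = 22201sum_{k≥2} |x_k|^2 ≤ 22201||x||^2, with equality on {x : x_1 = 0}, so ||L|| = 149. For any lambda with |lambda| < 149, set r = lambda/149 (|r| < 1); the vector x = (1, r, r^2, ...) is in l^2 and satisfies L x = 149(r, r^2, ...) = lambda x, so lambda is an eigenvalue. On the boundary |lambda| = 149 the geometric series diverges, so no l^2 eigenvector exists, but these lambda lie in the approximate point spectrum. Hence sigma(L) is the closed disk of radius 149 and sigma_p(L) is the open disk.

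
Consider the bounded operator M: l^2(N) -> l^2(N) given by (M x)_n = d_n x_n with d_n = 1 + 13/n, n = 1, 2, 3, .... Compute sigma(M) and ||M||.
sigma(M) = {1 + 13/n : n ≥ 1} ∪ {1}; ||M|| = 14

A bounded diagonal operator on l^2 with diagonal entries d_n has spectrum equal to the closure of {d_n : n ≥ 1}: every d_n is an eigenvalue (with eigenvector e_n), so {d_n} ⊂ sigma(M); the spectrum is closed, so its closure is too; and for lambda not in the closure, (M - lambda I) has bounded inverse (the diagonal entries 1/(d_n - lambda) are bounded). For our sequence d_n = 1 + 13/n, n = 1, 2, 3, ...:
  - {d_n} = {1 + 13/n : n ≥ 1}; the only limit point is 1
  - closure = {1 + 13/n : n ≥ 1} ∪ {1}
For the norm: a diagonal operator has ||M|| = sup_n |d_n|. Here d_n = 1 + 13/n is positive and decreasing, so sup_n |d_n| = d_1 = 1 + 13 = 14. So ||M|| = 14.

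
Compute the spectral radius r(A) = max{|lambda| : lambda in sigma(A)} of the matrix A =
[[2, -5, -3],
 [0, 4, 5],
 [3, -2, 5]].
r(A) ≈ 7.2651

The eigenvalues of A are the roots of its characteristic polynomial. With M = A (coefficients from the trace, the sum of principal 2x2 minors, and det A):
  p(λ) = det(λ I - M) = λ^3 - 11λ^2 + 57λ - 21.
No integer candidate from the rational root theorem (±divisors of 21) is a root, so the roots are irrational. The cubic discriminant is Δ = -234348 < 0, so there is one real root and a complex-conjugate pair. p(0) = -21 and p(1) = 26 have opposite signs, so a root lies in (0, 1); Newton's method refines it to λ ≈ 0.3979. Dividing out (λ - (0.3979)) leaves approximately λ^2 - 10.6021λ + 52.7818. For λ^2 - 10.6021λ + 52.7818 the discriminant is -98.7219. It is negative, so the remaining roots are the complex-conjugate pair λ ≈ 5.3011 ± 4.9679i. Their product equals the constant term, so |λ|^2 ≈ 52.7818 and |λ| ≈ 7.2651.
Thus the eigenvalues (to 4 decimals) are 0.3979 (modulus 0.3979); 5.3011 ± 4.9679i (modulus 7.2651). The spectral radius is the largest modulus: r(A) ≈ 7.2651. (Cross-check: r(A) ≤ ||A||_2 ≈ 8.8356; equality holds whenever A is normal, though it can also hold for some non-normal A.)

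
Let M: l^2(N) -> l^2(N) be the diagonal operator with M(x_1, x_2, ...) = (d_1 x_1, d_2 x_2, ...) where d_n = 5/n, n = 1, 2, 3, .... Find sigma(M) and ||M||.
sigma(M) = {5/n : n ≥ 1} ∪ {0}; ||M|| = 5

A bounded diagonal operator on l^2 with diagonal entries d_n has spectrum equal to the closure of {d_n : n ≥ 1}: every d_n is an eigenvalue (with eigenvector e_n), so {d_n} ⊂ sigma(M); the spectrum is closed, so its closure is too; and for lambda not in the closure, (M - lambda I) has bounded inverse (the diagonal entries 1/(d_n - lambda) are bounded). For our sequence d_n = 5/n, n = 1, 2, 3, ...:
  - {d_n} = {5/n : n ≥ 1}; the only limit point is 0
  - closure = {5/n : n ≥ 1} ∪ {0}
For the norm: a diagonal operator has ||M|| = sup_n |d_n|. Here d_n = 5/n is positive and decreasing, so sup_n |d_n| = d_1 = 5. So ||M|| = 5.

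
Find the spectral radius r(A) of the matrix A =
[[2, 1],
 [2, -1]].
r(A) = (1 + sqrt(17))/2 ≈ 2.5616

The eigenvalues of A are the roots of its characteristic polynomial. With M = A (coefficients from the trace and determinant):
  p(λ) = det(λ I - M) = λ^2 - λ - 4.
For λ^2 - λ - 4 the discriminant is 17. It is nonnegative but not a perfect square, so the roots are real and irrational: λ = (1 ± sqrt(17))/2 ≈ 2.5616, -1.5616.
Thus the eigenvalues (to 4 decimals) are 2.5616 (modulus 2.5616); -1.5616 (modulus 1.5616). The spectral radius is the largest modulus: r(A) = (1 + sqrt(17))/2 ≈ 2.5616. (Cross-check: r(A) ≤ ||A||_2 ≈ 2.8284; equality holds whenever A is normal, though it can also hold for some non-normal A.)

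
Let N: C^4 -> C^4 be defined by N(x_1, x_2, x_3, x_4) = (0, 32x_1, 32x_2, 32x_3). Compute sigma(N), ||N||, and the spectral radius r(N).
sigma(N) = {0}; ||N|| = 32; r(N) = 0. (N is nilpotent with N^4 = 0.)

On C^4, N is a strictly lower-triangular matrix with 32 on the subdiagonal and zeros elsewhere, so its characteristic polynomial is lambda^4 and every eigenvalue is 0: sigma(N) = {0}. For the operator norm, N e_i = 32e_{i+1} for i = 1, ..., 3 and N e_4 = 0, so the singular values of N are 32 (with multiplicity 3) and 0; hence ||N|| = 32. The spectral radius r(N) = max|lambda| = 0. Note ||N|| > r(N) — characteristic of non-normal nilpotent operators. Indeed N^4 = 0.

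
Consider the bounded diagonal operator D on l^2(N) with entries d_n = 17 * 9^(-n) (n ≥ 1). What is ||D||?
||D|| = 17/9 (attained at n = 1)

For D diagonal, ||D|| = sup_n |d_n|. The sequence d_n = 17 * 9^(-n) is positive and strictly decreasing (ratio 9^(-1) < 1), so the supremum is d_1 = 17/9. Hence ||D|| = 17/9.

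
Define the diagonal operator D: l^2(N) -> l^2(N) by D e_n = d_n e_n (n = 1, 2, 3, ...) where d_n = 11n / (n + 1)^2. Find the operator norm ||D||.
||D|| = 11/4 (attained at n = 1)

For D diagonal, ||D|| = sup_n |d_n|. Treat f(x) = 11x / (x + 1)^2 for real x > 0. By the quotient rule, f'(x) = 11(1 - x)/(x + 1)^3, which is positive for x < 1 and negative for x > 1. So f has a unique maximum at x = 1, and since 1 is a positive integer, the supremum over n ≥ 1 is attained at n = 1: d_1 = 11·1/(1 + 1)^2 = 11·1/4 = 11/4. Hence ||D|| = 11/4.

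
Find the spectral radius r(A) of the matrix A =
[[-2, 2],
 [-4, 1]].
r(A) = sqrt(6) ≈ 2.4495

The eigenvalues of A are the roots of its characteristic polynomial. With M = A (coefficients from the trace and determinant):
  p(λ) = det(λ I - M) = λ^2 + λ + 6.
For λ^2 + λ + 6 the discriminant is -23. It is negative, so the roots are the complex-conjugate pair λ = -1/2 ± (sqrt(23)/2) i ≈ -0.5 ± 2.3979i. For a conjugate pair the product of the roots equals the constant term, so |λ|^2 = 6 and |λ| = sqrt(6) ≈ 2.4495.
Thus the eigenvalues (to 4 decimals) are -0.5 ± 2.3979i (modulus 2.4495). The spectral radius is the largest modulus: r(A) = sqrt(6) ≈ 2.4495. (Cross-check: r(A) ≤ ||A||_2 ≈ 4.8442; equality holds whenever A is normal, though it can also hold for some non-normal A.)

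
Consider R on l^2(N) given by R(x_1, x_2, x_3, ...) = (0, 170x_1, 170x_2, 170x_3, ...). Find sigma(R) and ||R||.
sigma(R) = closed disk {z in C : |z| ≤ 170}; ||R|| = 170

Note R = 170·U where U is the unit right shift (U x)_k = x_{k-1} (with x_0 := 0); so ||R|| = 170||U|| and sigma(R) = 170·sigma(U). ||R x||^2 = sum_{k≥1} |170x_k|^2 = 28900||x||^2, so ||R|| = 170 and sigma(R) ⊂ {|z| ≤ 170}. For any |lambda| < 170, the equation (R - lambda I) x = 0 forces x_1 = 0, then 170x_k = lambda x_{k+1} ⇒ x = 0, so R has no eigenvalues. But (R - lambda I) is not surjective for |lambda| < 170: solving (R - lambda I) x = e_1 would require x_n proportional to (lambda/170)^(-n), which is not in l^2. So every |lambda| < 170 lies in the residual spectrum. The boundary |lambda| = 170 is in the approximate point spectrum (the spectrum is closed). Hence sigma(R) is the closed disk of radius 170.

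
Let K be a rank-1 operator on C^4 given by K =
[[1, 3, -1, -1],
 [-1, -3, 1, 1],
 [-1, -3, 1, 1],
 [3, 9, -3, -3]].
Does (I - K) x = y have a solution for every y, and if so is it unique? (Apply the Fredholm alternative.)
(I - K) is invertible (det(I - K) = 5 ≠ 0), so for every y in C^4 the equation (I - K) x = y has a unique solution.

K has rank 1, so it is an outer product K = u v^T: every row of K is a multiple of one row vector. Reading off the entries, u = (1, -1, -1, 3) and v = (1, 3, -1, -1) (row i of K equals u_i·v^T). A rank-one matrix u v^T satisfies K u = u (v·u) and kills the (3)-dimensional subspace v^⊥, so its characteristic polynomial is lambda^3 (lambda - v·u) with v·u = tr K = -4. Hence the eigenvalues of I - K are 1 (multiplicity 3) and 1 - (-4) = 5, so det(I - K) = 5. (Direct check: I - K =
[[0, -3, 1, 1],
 [1, 4, -1, -1],
 [1, 3, 0, -1],
 [-3, -9, 3, 4]]
has determinant 5.) The finite-dimensional Fredholm alternative says: either (I - K) is invertible, or ker(I - K) ≠ {0} and then range(I - K) = ker((I - K)^*)^⊥, with dim ker(I - K) = dim ker((I - K)^*). Since det(I - K) ≠ 0, 1 is not an eigenvalue of K and ker(I - K) = {0}, so we are in the first case: for every y there is a unique x = (I - K)^(-1) y. Explicitly, by the Sherman–Morrison formula, (I - u v^T)^(-1) = I + u v^T/(1 - v·u), i.e. (I - K)^(-1) = I + K/(5).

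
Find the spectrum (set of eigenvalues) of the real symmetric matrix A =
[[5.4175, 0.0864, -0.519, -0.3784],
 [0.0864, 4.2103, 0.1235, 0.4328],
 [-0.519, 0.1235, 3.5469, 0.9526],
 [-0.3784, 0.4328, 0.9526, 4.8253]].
sigma(A) ≈ {3, 4, 5, 6}

A is real symmetric, so its spectrum consists of real eigenvalues. Expanding the characteristic polynomial of the displayed matrix gives
  det(λ I - A) = p(λ) = λ^4 + (-18)λ^3 + (119)λ^2 + (-342)λ + (360).
Solving p(λ) = 0 yields eigenvalues ≈ 3, 4, 5, 6. (A is shown rounded to 4 decimals, so these recover the underlying integer eigenvalues to within that precision.)
Verification: the trace of A = 18 equals the sum of eigenvalues 18, and det(A) ≈ 359.9995 matches the eigenvalue product 360.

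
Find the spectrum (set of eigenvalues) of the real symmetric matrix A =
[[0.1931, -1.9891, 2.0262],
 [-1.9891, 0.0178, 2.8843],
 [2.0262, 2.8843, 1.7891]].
sigma(A) ≈ {-4, 2, 4}

A is real symmetric, so its spectrum consists of real eigenvalues. Expanding the characteristic polynomial of the displayed matrix gives
  det(λ I - A) = p(λ) = λ^3 + (-2)λ^2 + (-16)λ + (32.0012).
Solving p(λ) = 0 yields eigenvalues ≈ -4, 2, 4. (A is shown rounded to 4 decimals, so these recover the underlying integer eigenvalues to within that precision.)
Verification: the trace of A = 2 equals the sum of eigenvalues 2, and det(A) ≈ -32.0012 matches the eigenvalue product -32.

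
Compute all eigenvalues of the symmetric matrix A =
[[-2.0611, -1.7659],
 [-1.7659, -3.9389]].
sigma(A) ≈ {-5, -1}

A is real symmetric, so its spectrum consists of real eigenvalues. Expanding the characteristic polynomial of the displayed matrix gives
  det(λ I - A) = p(λ) = λ^2 + (6)λ + (5).
Solving p(λ) = 0 yields eigenvalues ≈ -5, -1. (A is shown rounded to 4 decimals, so these recover the underlying integer eigenvalues to within that precision.)
Verification: the trace of A = -6 equals the sum of eigenvalues -6, and det(A) ≈ 5.0001 matches the eigenvalue product 5.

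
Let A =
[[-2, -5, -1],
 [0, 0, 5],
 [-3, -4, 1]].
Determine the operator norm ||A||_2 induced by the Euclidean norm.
||A||_2 ≈ 7.2858 (= sqrt(largest eigenvalue of A^T A))

||A||_2 = sigma_max(A) = sqrt(lambda_max(A^T A)). Form the symmetric matrix M = A^T A =
[[13, 22, -1],
 [22, 41, 1],
 [-1, 1, 27]].
Its characteristic polynomial (trace, sum of principal 2x2 minors, determinant of M give the coefficients) is
  p(λ) = det(λ I - M) = λ^3 - 81λ^2 + 1505λ - 1225.
No integer candidate from the rational root theorem (±divisors of 1225) is a root, so the roots are irrational. The cubic discriminant is Δ = 1268806000 > 0, so there are three distinct real roots. p(0) = -1225 and p(1) = 200 have opposite signs, so a root lies in (0, 1); Newton's method refines it to λ ≈ 0.8527. p(27) = 44 and p(28) = -637 have opposite signs, so a root lies in (27, 28); Newton's method refines it to λ ≈ 27.0645. p(53) = -112 and p(54) = 1313 have opposite signs, so a root lies in (53, 54); Newton's method refines it to λ ≈ 53.0828. Check (Vieta): the three roots sum to 81, matching tr M = 81.
So the eigenvalues of A^T A are ≈ 0.8527, 27.0645, 53.0828 (all ≥ 0, as they must be for A^T A). The largest is λ_max ≈ 53.0828, hence ||A||_2 = sqrt(λ_max) ≈ 7.2858.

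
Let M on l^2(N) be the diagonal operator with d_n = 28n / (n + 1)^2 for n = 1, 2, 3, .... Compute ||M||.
||M|| = 7 (attained at n = 1)

For M diagonal, ||M|| = sup_n |d_n|. Treat f(x) = 28x / (x + 1)^2 for real x > 0. By the quotient rule, f'(x) = 28(1 - x)/(x + 1)^3, which is positive for x < 1 and negative for x > 1. So f has a unique maximum at x = 1, and since 1 is a positive integer, the supremum over n ≥ 1 is attained at n = 1: d_1 = 28·1/(1 + 1)^2 = 28·1/4 = 7. Hence ||M|| = 7.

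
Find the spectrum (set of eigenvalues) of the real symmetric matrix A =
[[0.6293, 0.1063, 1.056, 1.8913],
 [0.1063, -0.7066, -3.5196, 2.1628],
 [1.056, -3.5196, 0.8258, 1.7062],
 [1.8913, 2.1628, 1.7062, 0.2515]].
sigma(A) ≈ {-5, -1, 3, 4}

A is real symmetric, so its spectrum consists of real eigenvalues. Expanding the characteristic polynomial of the displayed matrix gives
  det(λ I - A) = p(λ) = λ^4 + (-1)λ^3 + (-25)λ^2 + (37)λ + (60.0031).
Solving p(λ) = 0 yields eigenvalues ≈ -5, -1, 3, 4. (A is shown rounded to 4 decimals, so these recover the underlying integer eigenvalues to within that precision.)
Verification: the trace of A = 1 equals the sum of eigenvalues 1, and det(A) ≈ 60.0031 matches the eigenvalue product 60.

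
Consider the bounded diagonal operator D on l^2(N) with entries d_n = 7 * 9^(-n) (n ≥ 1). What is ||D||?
||D|| = 7/9 (attained at n = 1)

For D diagonal, ||D|| = sup_n |d_n|. The sequence d_n = 7 * 9^(-n) is positive and strictly decreasing (ratio 9^(-1) < 1), so the supremum is d_1 = 7/9. Hence ||D|| = 7/9.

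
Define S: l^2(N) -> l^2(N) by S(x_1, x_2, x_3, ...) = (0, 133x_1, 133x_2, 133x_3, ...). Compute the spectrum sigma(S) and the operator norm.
sigma(S) = closed disk {z in C : |z| ≤ 133}; ||S|| = 133

Note S = 133·U where U is the unit right shift (U x)_k = x_{k-1} (with x_0 := 0); so ||S|| = 133||U|| and sigma(S) = 133·sigma(U). ||S x||^2 = sum_{k≥1} |133x_k|^2 = 17689||x||^2, so ||S|| = 133 and sigma(S) ⊂ {|z| ≤ 133}. For any |lambda| < 133, the equation (S - lambda I) x = 0 forces x_1 = 0, then 133x_k = lambda x_{k+1} ⇒ x = 0, so S has no eigenvalues. But (S - lambda I) is not surjective for |lambda| < 133: solving (S - lambda I) x = e_1 would require x_n proportional to (lambda/133)^(-n), which is not in l^2. So every |lambda| < 133 lies in the residual spectrum. The boundary |lambda| = 133 is in the approximate point spectrum (the spectrum is closed). Hence sigma(S) is the closed disk of radius 133.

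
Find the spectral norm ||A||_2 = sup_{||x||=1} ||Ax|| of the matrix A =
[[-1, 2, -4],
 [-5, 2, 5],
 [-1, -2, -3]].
||A||_2 ≈ 7.9151 (= sqrt(largest eigenvalue of A^T A))

||A||_2 = sigma_max(A) = sqrt(lambda_max(A^T A)). Form the symmetric matrix M = A^T A =
[[27, -10, -18],
 [-10, 12, 8],
 [-18, 8, 50]].
Its characteristic polynomial (trace, sum of principal 2x2 minors, determinant of M give the coefficients) is
  p(λ) = det(λ I - M) = λ^3 - 89λ^2 + 1786λ - 8464.
No integer candidate from the rational root theorem (±divisors of 8464) is a root, so the roots are irrational. The cubic discriminant is Δ = 893739844 > 0, so there are three distinct real roots. p(6) = -736 and p(7) = 20 have opposite signs, so a root lies in (6, 7); Newton's method refines it to λ ≈ 6.971. p(19) = 200 and p(20) = -344 have opposite signs, so a root lies in (19, 20); Newton's method refines it to λ ≈ 19.3809. p(62) = -1520 and p(63) = 860 have opposite signs, so a root lies in (62, 63); Newton's method refines it to λ ≈ 62.6481. Check (Vieta): the three roots sum to 89, matching tr M = 89.
So the eigenvalues of A^T A are ≈ 6.971, 19.3809, 62.6481 (all ≥ 0, as they must be for A^T A). The largest is λ_max ≈ 62.6481, hence ||A||_2 = sqrt(λ_max) ≈ 7.9151.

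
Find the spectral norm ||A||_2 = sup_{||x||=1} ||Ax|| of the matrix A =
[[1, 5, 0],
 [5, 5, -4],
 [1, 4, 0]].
||A||_2 ≈ 9.757 (= sqrt(largest eigenvalue of A^T A))

||A||_2 = sigma_max(A) = sqrt(lambda_max(A^T A)). Form the symmetric matrix M = A^T A =
[[27, 34, -20],
 [34, 66, -20],
 [-20, -20, 16]].
Its characteristic polynomial (trace, sum of principal 2x2 minors, determinant of M give the coefficients) is
  p(λ) = det(λ I - M) = λ^3 - 109λ^2 + 1314λ - 16.
No integer candidate from the rational root theorem (±divisors of 16) is a root, so the roots are irrational. The cubic discriminant is Δ = 11397058820 > 0, so there are three distinct real roots. p(0) = -16 and p(1) = 1190 have opposite signs, so a root lies in (0, 1); Newton's method refines it to λ ≈ 0.0122. p(13) = 842 and p(14) = -240 have opposite signs, so a root lies in (13, 14); Newton's method refines it to λ ≈ 13.7887. p(95) = -1536 and p(96) = 6320 have opposite signs, so a root lies in (95, 96); Newton's method refines it to λ ≈ 95.1991. Check (Vieta): the three roots sum to 109, matching tr M = 109.
So the eigenvalues of A^T A are ≈ 0.0122, 13.7887, 95.1991 (all ≥ 0, as they must be for A^T A). The largest is λ_max ≈ 95.1991, hence ||A||_2 = sqrt(λ_max) ≈ 9.757.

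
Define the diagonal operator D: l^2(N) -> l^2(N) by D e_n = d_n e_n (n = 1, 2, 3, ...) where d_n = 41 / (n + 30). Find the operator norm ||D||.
||D|| = 41/31 (attained at n = 1)

For D diagonal, ||D|| = sup_n |d_n| = sup_n 41/(n + 30). This is positive and strictly decreasing in n, so the supremum is attained at n = 1: d_1 = 41/(1 + 30) = 41/31. Hence ||D|| = 41/31.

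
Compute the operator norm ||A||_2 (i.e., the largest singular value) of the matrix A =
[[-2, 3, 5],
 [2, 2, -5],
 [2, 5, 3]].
||A||_2 ≈ 8.4964 (= sqrt(largest eigenvalue of A^T A))

||A||_2 = sigma_max(A) = sqrt(lambda_max(A^T A)). Form the symmetric matrix M = A^T A =
[[12, 8, -14],
 [8, 38, 20],
 [-14, 20, 59]].
Its characteristic polynomial (trace, sum of principal 2x2 minors, determinant of M give the coefficients) is
  p(λ) = det(λ I - M) = λ^3 - 109λ^2 + 2746λ - 6400.
No integer candidate from the rational root theorem (±divisors of 6400) is a root, so the roots are irrational. The cubic discriminant is Δ = 6986153252 > 0, so there are three distinct real roots. p(2) = -1336 and p(3) = 884 have opposite signs, so a root lies in (2, 3); Newton's method refines it to λ ≈ 2.5908. p(34) = 264 and p(35) = -940 have opposite signs, so a root lies in (34, 35); Newton's method refines it to λ ≈ 34.2201. p(72) = -496 and p(73) = 2214 have opposite signs, so a root lies in (72, 73); Newton's method refines it to λ ≈ 72.1891. Check (Vieta): the three roots sum to 109, matching tr M = 109.
So the eigenvalues of A^T A are ≈ 2.5908, 34.2201, 72.1891 (all ≥ 0, as they must be for A^T A). The largest is λ_max ≈ 72.1891, hence ||A||_2 = sqrt(λ_max) ≈ 8.4964.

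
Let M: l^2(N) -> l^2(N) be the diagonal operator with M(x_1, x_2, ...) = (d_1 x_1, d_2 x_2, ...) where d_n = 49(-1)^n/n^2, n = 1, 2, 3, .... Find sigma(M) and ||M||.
sigma(M) = {49(-1)^n/n^2 : n ≥ 1} ∪ {0}; ||M|| = 49

A bounded diagonal operator on l^2 with diagonal entries d_n has spectrum equal to the closure of {d_n : n ≥ 1}: every d_n is an eigenvalue (with eigenvector e_n), so {d_n} ⊂ sigma(M); the spectrum is closed, so its closure is too; and for lambda not in the closure, (M - lambda I) has bounded inverse (the diagonal entries 1/(d_n - lambda) are bounded). For our sequence d_n = 49(-1)^n/n^2, n = 1, 2, 3, ...:
  - {d_n} = {49(-1)^n/n^2 : n ≥ 1}; the only limit point is 0
  - closure = {49(-1)^n/n^2 : n ≥ 1} ∪ {0}
For the norm: a diagonal operator has ||M|| = sup_n |d_n|. Here |d_n| = 49/n^2 is decreasing, so sup_n |d_n| = |d_1| = 49. So ||M|| = 49.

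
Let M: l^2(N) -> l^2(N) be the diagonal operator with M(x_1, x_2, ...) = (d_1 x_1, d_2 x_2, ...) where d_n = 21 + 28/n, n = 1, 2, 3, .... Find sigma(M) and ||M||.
sigma(M) = {21 + 28/n : n ≥ 1} ∪ {21}; ||M|| = 49

A bounded diagonal operator on l^2 with diagonal entries d_n has spectrum equal to the closure of {d_n : n ≥ 1}: every d_n is an eigenvalue (with eigenvector e_n), so {d_n} ⊂ sigma(M); the spectrum is closed, so its closure is too; and for lambda not in the closure, (M - lambda I) has bounded inverse (the diagonal entries 1/(d_n - lambda) are bounded). For our sequence d_n = 21 + 28/n, n = 1, 2, 3, ...:
  - {d_n} = {21 + 28/n : n ≥ 1}; the only limit point is 21
  - closure = {21 + 28/n : n ≥ 1} ∪ {21}
For the norm: a diagonal operator has ||M|| = sup_n |d_n|. Here d_n = 21 + 28/n is positive and decreasing, so sup_n |d_n| = d_1 = 21 + 28 = 49. So ||M|| = 49.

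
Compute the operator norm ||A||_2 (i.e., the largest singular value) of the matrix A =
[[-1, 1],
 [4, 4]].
||A||_2 = sqrt(32) ≈ 5.6569 (= sqrt(largest eigenvalue of A^T A))

||A||_2 = sigma_max(A) = sqrt(lambda_max(A^T A)). Form the symmetric matrix M = A^T A =
[[17, 15],
 [15, 17]].
Its characteristic polynomial (trace, determinant of M give the coefficients) is
  p(λ) = det(λ I - M) = λ^2 - 34λ + 64.
For λ^2 - 34λ + 64 the discriminant is 900. It is a perfect square (30^2), so the roots are rational: λ = (34 ± 30)/2 = 32, 2.
So the eigenvalues of A^T A are ≈ 2, 32 (all ≥ 0, as they must be for A^T A). The largest is λ_max = 32, hence ||A||_2 = sqrt(λ_max) = sqrt(32) ≈ 5.6569.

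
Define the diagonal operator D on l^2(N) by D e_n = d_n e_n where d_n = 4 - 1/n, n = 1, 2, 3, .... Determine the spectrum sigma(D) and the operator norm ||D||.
sigma(D) = {4 - 1/n : n ≥ 1} ∪ {4}; ||D|| = 4

A bounded diagonal operator on l^2 with diagonal entries d_n has spectrum equal to the closure of {d_n : n ≥ 1}: every d_n is an eigenvalue (with eigenvector e_n), so {d_n} ⊂ sigma(D); the spectrum is closed, so its closure is too; and for lambda not in the closure, (D - lambda I) has bounded inverse (the diagonal entries 1/(d_n - lambda) are bounded). For our sequence d_n = 4 - 1/n, n = 1, 2, 3, ...:
  - {d_n} = {4 - 1/n : n ≥ 1}; the only limit point is 4
  - closure = {4 - 1/n : n ≥ 1} ∪ {4}
For the norm: a diagonal operator has ||D|| = sup_n |d_n|. Here d_n = 4 - 1/n increases monotonically from d_1 = 3 toward 4, with all terms in [3, 4); so sup_n |d_n| = 4 (the supremum is the limit, not attained). So ||D|| = 4.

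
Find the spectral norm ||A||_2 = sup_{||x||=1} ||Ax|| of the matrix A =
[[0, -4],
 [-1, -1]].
||A||_2 = sqrt((18 + sqrt(260))/2) ≈ 4.1306 (= sqrt(largest eigenvalue of A^T A))

||A||_2 = sigma_max(A) = sqrt(lambda_max(A^T A)). Form the symmetric matrix M = A^T A =
[[1, 1],
 [1, 17]].
Its characteristic polynomial (trace, determinant of M give the coefficients) is
  p(λ) = det(λ I - M) = λ^2 - 18λ + 16.
For λ^2 - 18λ + 16 the discriminant is 260. It is nonnegative but not a perfect square, so the roots are real and irrational: λ = (18 ± sqrt(260))/2 ≈ 17.0623, 0.9377.
So the eigenvalues of A^T A are ≈ 0.9377, 17.0623 (all ≥ 0, as they must be for A^T A). The largest is λ_max = (18 + sqrt(260))/2 ≈ 17.0623, hence ||A||_2 = sqrt(λ_max) = sqrt((18 + sqrt(260))/2) ≈ 4.1306.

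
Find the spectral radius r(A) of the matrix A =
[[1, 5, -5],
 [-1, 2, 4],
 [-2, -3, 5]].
r(A) ≈ 5.6405

The eigenvalues of A are the roots of its characteristic polynomial. With M = A (coefficients from the trace, the sum of principal 2x2 minors, and det A):
  p(λ) = det(λ I - M) = λ^3 - 8λ^2 + 24λ + 28.
No integer candidate from the rational root theorem (±divisors of 28) is a root, so the roots are irrational. The cubic discriminant is Δ = -79024 < 0, so there is one real root and a complex-conjugate pair. p(-1) = -5 and p(0) = 28 have opposite signs, so a root lies in (-1, 0); Newton's method refines it to λ ≈ -0.8801. Dividing out (λ - (-0.8801)) leaves approximately λ^2 - 8.8801λ + 31.8152. For λ^2 - 8.8801λ + 31.8152 the discriminant is -48.405. It is negative, so the remaining roots are the complex-conjugate pair λ ≈ 4.44 ± 3.4787i. Their product equals the constant term, so |λ|^2 ≈ 31.8152 and |λ| ≈ 5.6405.
Thus the eigenvalues (to 4 decimals) are -0.8801 (modulus 0.8801); 4.44 ± 3.4787i (modulus 5.6405). The spectral radius is the largest modulus: r(A) ≈ 5.6405. (Cross-check: r(A) ≤ ||A||_2 ≈ 9.5906; equality holds whenever A is normal, though it can also hold for some non-normal A.)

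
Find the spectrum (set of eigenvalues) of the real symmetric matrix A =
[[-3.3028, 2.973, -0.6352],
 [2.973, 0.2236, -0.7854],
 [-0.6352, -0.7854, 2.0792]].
sigma(A) ≈ {-5, 1, 3}

A is real symmetric, so its spectrum consists of real eigenvalues. Expanding the characteristic polynomial of the displayed matrix gives
  det(λ I - A) = p(λ) = λ^3 + (1)λ^2 + (-17)λ + (15).
Solving p(λ) = 0 yields eigenvalues ≈ -5, 1, 3. (A is shown rounded to 4 decimals, so these recover the underlying integer eigenvalues to within that precision.)
Verification: the trace of A = -1 equals the sum of eigenvalues -1, and det(A) ≈ -14.9995 matches the eigenvalue product -15.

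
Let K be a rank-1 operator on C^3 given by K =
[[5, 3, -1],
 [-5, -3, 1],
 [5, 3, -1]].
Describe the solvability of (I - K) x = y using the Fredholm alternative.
(I - K) is singular (det(I - K) = 0, i.e. 1 ∈ sigma(K)). (I - K) x = y is solvable iff y ⊥ ker((I - K)^*) = span{(5, 3, -1)}, i.e. iff 5y_1 + 3y_2 - y_3 = 0. When solvable, the solutions are x = y + c·(1, -1, 1), c arbitrary (ker(I - K) = span{(1, -1, 1)}, dimension 1).

K has rank 1, so it is an outer product K = u v^T: every row of K is a multiple of one row vector. Reading off the entries, u = (1, -1, 1) and v = (5, 3, -1) (row i of K equals u_i·v^T). A rank-one matrix u v^T satisfies K u = u (v·u) and kills the (2)-dimensional subspace v^⊥, so its characteristic polynomial is lambda^2 (lambda - v·u) with v·u = tr K = 1. Hence the eigenvalues of I - K are 1 (multiplicity 2) and 1 - (1) = 0, so det(I - K) = 0. (Direct check: I - K =
[[-4, -3, 1],
 [5, 4, -1],
 [-5, -3, 2]]
has determinant 0.) So 1 is an eigenvalue of K and (I - K) is not invertible. The finite-dimensional Fredholm alternative says: either (I - K) is invertible, or ker(I - K) ≠ {0} and then range(I - K) = ker((I - K)^*)^⊥, with dim ker(I - K) = dim ker((I - K)^*). We are in the second case, so we need both kernels. Kernel of I - K: (I - K) u = u - u (v·u) = u - u = 0, so ker(I - K) = span{u} = span{(1, -1, 1)} (it is exactly 1-dimensional because rank(I - K) = 2). Kernel of the adjoint: K is real, so (I - K)^* = I - K^T = I - v u^T, and (I - v u^T) v = v - v (u·v) = 0; hence ker((I - K)^*) = span{v} = span{(5, 3, -1)}. Therefore (I - K) x = y is solvable iff <y, v> = 0, i.e. iff 5y_1 + 3y_2 - y_3 = 0. When this holds, K y = u (v·y) = 0, so (I - K) y = y and x = y is a particular solution; the full solution set is the line x = y + c·u = y + c·(1, -1, 1), c ∈ C.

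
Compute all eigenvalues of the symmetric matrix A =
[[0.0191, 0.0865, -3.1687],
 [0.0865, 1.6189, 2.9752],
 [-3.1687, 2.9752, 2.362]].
sigma(A) ≈ {-3, 1, 6}

A is real symmetric, so its spectrum consists of real eigenvalues. Expanding the characteristic polynomial of the displayed matrix gives
  det(λ I - A) = p(λ) = λ^3 + (-4)λ^2 + (-15)λ + (18).
Solving p(λ) = 0 yields eigenvalues ≈ -3, 1, 6. (A is shown rounded to 4 decimals, so these recover the underlying integer eigenvalues to within that precision.)
Verification: the trace of A = 4 equals the sum of eigenvalues 4, and det(A) ≈ -17.9995 matches the eigenvalue product -18.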